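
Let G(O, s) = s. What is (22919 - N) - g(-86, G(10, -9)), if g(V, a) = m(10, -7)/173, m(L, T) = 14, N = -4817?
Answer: 4798314/173 ≈ 27736.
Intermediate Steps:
g(V, a) = 14/173
(22919 - N) - g(-86, G(10, -9)) = (22919 - 1*(-4817)) - 1*14/173 = (22919 + 4817) - 14/173 = 27736 - 14/173 = 4798314/173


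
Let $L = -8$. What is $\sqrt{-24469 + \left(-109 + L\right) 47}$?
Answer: $4 i \sqrt{1873} \approx 173.11 i$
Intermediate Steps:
$\sqrt{-24469 + \left(-109 + L\right) 47} = \sqrt{-24469 + \left(-109 - 8\right) 47} = \sqrt{-24469 - 5499} = \sqrt{-29968} = 4 i \sqrt{1873}$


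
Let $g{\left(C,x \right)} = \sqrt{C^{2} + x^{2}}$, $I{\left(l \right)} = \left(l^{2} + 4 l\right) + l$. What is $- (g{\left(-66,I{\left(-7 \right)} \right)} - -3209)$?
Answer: $-3209 - 2 \sqrt{1138} \approx -3276.5$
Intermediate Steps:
$I{\left(l \right)} = l^{2} + 5 l$
$- (g{\left(-66,I{\left(-7 \right)} \right)} - -3209) = - (\sqrt{\left(-66\right)^{2} + \left(- 7 \left(5 - 7\right)\right)^{2}} - -3209) = - (\sqrt{4356 + \left(\left(-7\right) \left(-2\right)\right)^{2}} + 3209) = - (\sqrt{4356 + 14^{2}} + 3209) = - (\sqrt{4356 + 196} + 3209) = - (\sqrt{4552} + 3209) = - (2 \sqrt{1138} + 3209) = - (3209 + 2 \sqrt{1138}) = -3209 - 2 \sqrt{1138}$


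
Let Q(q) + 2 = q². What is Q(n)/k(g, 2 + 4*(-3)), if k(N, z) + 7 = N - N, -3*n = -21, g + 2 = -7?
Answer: -47/7 ≈ -6.7143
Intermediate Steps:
g = -9 (g = -2 - 7 = -9)
n = 7 (n = -⅓*(-21) = 7)
k(N, z) = -7 (k(N, z) = -7 + (N - N) = -7 + 0 = -7)
Q(q) = -2 + q²
Q(n)/k(g, 2 + 4*(-3)) = (-2 + 7²)/(-7) = (-2 + 49)*(-⅐) = 47*(-⅐) = -47/7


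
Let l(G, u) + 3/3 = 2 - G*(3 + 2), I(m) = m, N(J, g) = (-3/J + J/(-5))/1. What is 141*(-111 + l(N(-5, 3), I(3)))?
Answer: -16638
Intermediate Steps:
N(J, g) = -3/J - J/5 (N(J, g) = (-3/J + J*(-⅕))*1 = (-3/J - J/5)*1 = -3/J - J/5)
l(G, u) = 1 - 5*G (l(G, u) = -1 + (2 - G*(3 + 2)) = -1 + (2 - G*5) = -1 + (2 - 5*G) = 1 - 5*G)
141*(-111 + l(N(-5, 3), I(3))) = 141*(-111 + (1 - 5*(-3/(-5) - ⅕*(-5)))) = 141*(-111 + (1 - 5*(-3*(-⅕) + 1))) = 141*(-111 + (1 - 5*(⅗ + 1))) = 141*(-111 + (1 - 5*8/5)) = 141*(-111 + (1 - 8)) = 141*(-111 - 7) = 141*(-118) = -16638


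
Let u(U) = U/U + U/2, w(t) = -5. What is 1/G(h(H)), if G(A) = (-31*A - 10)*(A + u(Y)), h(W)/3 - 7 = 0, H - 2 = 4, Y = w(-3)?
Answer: -2/25779 ≈ -7.7583e-5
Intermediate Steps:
Y = -5
H = 6 (H = 2 + 4 = 6)
h(W) = 21 (h(W) = 21 + 3*0 = 21 + 0 = 21)
u(U) = 1 + U/2 (u(U) = 1 + U*(½) = 1 + U/2)
G(A) = (-10 - 31*A)*(-3/2 + A) (G(A) = (-31*A - 10)*(A + (1 + (½)*(-5))) = (-10 - 31*A)*(A + (1 - 5/2)) = (-10 - 31*A)*(A - 3/2) = (-10 - 31*A)*(-3/2 + A))
1/G(h(H)) = 1/(15 - 31*21² + (73/2)*21) = 1/(15 - 31*441 + 1533/2) = 1/(15 - 13671 + 1533/2) = 1/(-25779/2) = -2/25779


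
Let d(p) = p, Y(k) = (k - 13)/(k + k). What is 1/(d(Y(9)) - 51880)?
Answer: -9/466922 ≈ -1.9275e-5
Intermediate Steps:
Y(k) = (-13 + k)/(2*k) (Y(k) = (-13 + k)/((2*k)) = (-13 + k)*(1/(2*k)) = (-13 + k)/(2*k))
1/(d(Y(9)) - 51880) = 1/((1/2)*(-13 + 9)/9 - 51880) = 1/((1/2)*(1/9)*(-4) - 51880) = 1/(-2/9 - 51880) = 1/(-466922/9) = -9/466922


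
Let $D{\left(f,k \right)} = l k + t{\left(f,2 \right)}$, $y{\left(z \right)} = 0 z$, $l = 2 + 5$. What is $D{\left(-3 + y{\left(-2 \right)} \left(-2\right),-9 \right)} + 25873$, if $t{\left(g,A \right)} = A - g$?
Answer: $25815$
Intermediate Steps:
$l = 7$
$y{\left(z \right)} = 0$
$D{\left(f,k \right)} = 2 - f + 7 k$ ($D{\left(f,k \right)} = 7 k - \left(-2 + f\right) = 2 - f + 7 k$)
$D{\left(-3 + y{\left(-2 \right)} \left(-2\right),-9 \right)} + 25873 = \left(2 - \left(-3 + 0 \left(-2\right)\right) + 7 \left(-9\right)\right) + 25873 = \left(2 - \left(-3 + 0\right) - 63\right) + 25873 = \left(2 - -3 - 63\right) + 25873 = \left(2 + 3 - 63\right) + 25873 = -58 + 25873 = 25815$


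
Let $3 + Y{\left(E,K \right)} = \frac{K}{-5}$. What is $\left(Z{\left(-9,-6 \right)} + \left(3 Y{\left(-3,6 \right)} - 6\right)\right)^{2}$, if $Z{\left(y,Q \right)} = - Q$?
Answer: $\frac{3969}{25} \approx 158.76$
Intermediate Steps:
$Y{\left(E,K \right)} = -3 - \frac{K}{5}$ ($Y{\left(E,K \right)} = -3 + \frac{K}{-5} = -3 + K \left(- \frac{1}{5}\right) = -3 - \frac{K}{5}$)
$\left(Z{\left(-9,-6 \right)} + \left(3 Y{\left(-3,6 \right)} - 6\right)\right)^{2} = \left(\left(-1\right) \left(-6\right) + \left(3 \left(-3 - \frac{6}{5}\right) - 6\right)\right)^{2} = \left(6 + \left(3 \left(-3 - \frac{6}{5}\right) - 6\right)\right)^{2} = \left(6 + \left(3 \left(- \frac{21}{5}\right) - 6\right)\right)^{2} = \left(6 - \frac{93}{5}\right)^{2} = \left(- \frac{63}{5}\right)^{2} = \frac{3969}{25}$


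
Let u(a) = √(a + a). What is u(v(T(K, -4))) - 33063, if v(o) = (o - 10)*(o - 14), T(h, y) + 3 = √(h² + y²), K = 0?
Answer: -33063 + 3*√26 ≈ -33048.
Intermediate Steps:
T(h, y) = -3 + √(h² + y²)
v(o) = (-14 + o)*(-10 + o) (v(o) = (-10 + o)*(-14 + o) = (-14 + o)*(-10 + o))
u(a) = √2*√a (u(a) = √(2*a) = √2*√a)
u(v(T(K, -4))) - 33063 = √2*√(140 + (-3 + √(0² + (-4)²))² - 24*(-3 + √(0² + (-4)²))) - 33063 = √2*√(140 + (-3 + √(0 + 16))² - 24*(-3 + √(0 + 16))) - 33063 = √2*√(140 + (-3 + √16)² - 24*(-3 + √16)) - 33063 = √2*√(140 + (-3 + 4)² - 24*(-3 + 4)) - 33063 = √2*√(140 + 1² - 24*1) - 33063 = √2*√(140 + 1 - 24) - 33063 = √2*√117 - 33063 = √2*(3*√13) - 33063 = 3*√26 - 33063 = -33063 + 3*√26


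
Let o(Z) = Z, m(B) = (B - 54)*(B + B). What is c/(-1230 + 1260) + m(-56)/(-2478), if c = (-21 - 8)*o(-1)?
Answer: -2363/590 ≈ -4.0051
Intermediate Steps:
m(B) = 2*B*(-54 + B) (m(B) = (-54 + B)*(2*B) = 2*B*(-54 + B))
c = 29 (c = (-21 - 8)*(-1) = -29*(-1) = 29)
c/(-1230 + 1260) + m(-56)/(-2478) = 29/(-1230 + 1260) + (2*(-56)*(-54 - 56))/(-2478) = 29/30 + (2*(-56)*(-110))*(-1/2478) = 29*(1/30) + 12320*(-1/2478) = 29/30 - 880/177 = -2363/590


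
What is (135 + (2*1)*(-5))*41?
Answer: 5125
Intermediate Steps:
(135 + (2*1)*(-5))*41 = (135 + 2*(-5))*41 = (135 - 10)*41 = 125*41 = 5125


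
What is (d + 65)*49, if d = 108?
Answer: 8477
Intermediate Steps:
(d + 65)*49 = (108 + 65)*49 = 173*49 = 8477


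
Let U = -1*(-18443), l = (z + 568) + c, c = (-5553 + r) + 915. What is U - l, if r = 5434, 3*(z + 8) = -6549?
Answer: 19270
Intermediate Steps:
z = -2191 (z = -8 + (⅓)*(-6549) = -8 - 2183 = -2191)
c = 796 (c = (-5553 + 5434) + 915 = -119 + 915 = 796)
l = -827 (l = (-2191 + 568) + 796 = -1623 + 796 = -827)
U = 18443
U - l = 18443 - 1*(-827) = 18443 + 827 = 19270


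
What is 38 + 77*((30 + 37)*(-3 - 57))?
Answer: -309502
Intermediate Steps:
38 + 77*((30 + 37)*(-3 - 57)) = 38 + 77*(67*(-60)) = 38 + 77*(-4020) = 38 - 309540 = -309502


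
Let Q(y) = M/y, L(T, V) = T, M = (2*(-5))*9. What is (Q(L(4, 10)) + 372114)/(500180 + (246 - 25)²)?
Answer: 22551/33274 ≈ 0.67774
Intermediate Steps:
M = -90 (M = -10*9 = -90)
Q(y) = -90/y
(Q(L(4, 10)) + 372114)/(500180 + (246 - 25)²) = (-90/4 + 372114)/(500180 + (246 - 25)²) = (-90*¼ + 372114)/(500180 + 221²) = (-45/2 + 372114)/(500180 + 48841) = (744183/2)/549021 = (744183/2)*(1/549021) = 22551/33274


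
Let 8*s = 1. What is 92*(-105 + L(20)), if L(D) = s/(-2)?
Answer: -38663/4 ≈ -9665.8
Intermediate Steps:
s = ⅛ (s = (⅛)*1 = ⅛ ≈ 0.12500)
L(D) = -1/16 (L(D) = (⅛)/(-2) = (⅛)*(-½) = -1/16)
92*(-105 + L(20)) = 92*(-105 - 1/16) = 92*(-1681/16) = -38663/4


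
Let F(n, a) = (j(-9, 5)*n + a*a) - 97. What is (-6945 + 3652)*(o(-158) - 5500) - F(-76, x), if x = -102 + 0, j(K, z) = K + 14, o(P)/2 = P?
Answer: 19142161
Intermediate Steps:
o(P) = 2*P
j(K, z) = 14 + K
x = -102
F(n, a) = -97 + a² + 5*n (F(n, a) = ((14 - 9)*n + a*a) - 97 = (5*n + a²) - 97 = (a² + 5*n) - 97 = -97 + a² + 5*n)
(-6945 + 3652)*(o(-158) - 5500) - F(-76, x) = (-6945 + 3652)*(2*(-158) - 5500) - (-97 + (-102)² + 5*(-76)) = -3293*(-316 - 5500) - (-97 + 10404 - 380) = -3293*(-5816) - 1*9927 = 19152088 - 9927 = 19142161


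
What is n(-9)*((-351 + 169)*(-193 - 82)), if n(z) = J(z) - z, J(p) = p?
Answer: 0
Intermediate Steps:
n(z) = 0 (n(z) = z - z = 0)
n(-9)*((-351 + 169)*(-193 - 82)) = 0*((-351 + 169)*(-193 - 82)) = 0*(-182*(-275)) = 0*50050 = 0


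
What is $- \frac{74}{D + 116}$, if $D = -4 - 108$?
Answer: $- \frac{37}{2} \approx -18.5$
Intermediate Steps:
$D = -112$ ($D = -4 - 108 = -112$)
$- \frac{74}{D + 116} = - \frac{74}{-112 + 116} = - \frac{74}{4} = \left(-74\right) \frac{1}{4} = - \frac{37}{2}$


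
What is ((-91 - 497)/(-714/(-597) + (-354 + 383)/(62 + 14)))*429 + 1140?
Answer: -38261212/241 ≈ -1.5876e+5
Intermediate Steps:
((-91 - 497)/(-714/(-597) + (-354 + 383)/(62 + 14)))*429 + 1140 = -588/(-714*(-1/597) + 29/76)*429 + 1140 = -588/(238/199 + 29*(1/76))*429 + 1140 = -588/(238/199 + 29/76)*429 + 1140 = -588/23859/15124*429 + 1140 = -588*15124/23859*429 + 1140 = -2964304/7953*429 + 1140 = -38535952/241 + 1140 = -38261212/241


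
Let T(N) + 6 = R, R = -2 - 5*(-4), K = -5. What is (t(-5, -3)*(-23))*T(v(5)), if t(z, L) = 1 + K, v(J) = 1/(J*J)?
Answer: 1104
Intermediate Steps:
v(J) = J⁻² (v(J) = 1/(J²) = J⁻²)
t(z, L) = -4 (t(z, L) = 1 - 5 = -4)
R = 18 (R = -2 + 20 = 18)
T(N) = 12 (T(N) = -6 + 18 = 12)
(t(-5, -3)*(-23))*T(v(5)) = -4*(-23)*12 = 92*12 = 1104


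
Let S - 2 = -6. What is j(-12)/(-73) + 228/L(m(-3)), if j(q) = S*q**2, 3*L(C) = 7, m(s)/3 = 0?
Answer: 53964/511 ≈ 105.60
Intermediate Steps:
S = -4 (S = 2 - 6 = -4)
m(s) = 0 (m(s) = 3*0 = 0)
L(C) = 7/3 (L(C) = (1/3)*7 = 7/3)
j(q) = -4*q**2
j(-12)/(-73) + 228/L(m(-3)) = -4*(-12)**2/(-73) + 228/(7/3) = -4*144*(-1/73) + 228*(3/7) = -576*(-1/73) + 684/7 = 576/73 + 684/7 = 53964/511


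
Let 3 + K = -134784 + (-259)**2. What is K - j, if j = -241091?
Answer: 173385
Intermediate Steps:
K = -67706 (K = -3 + (-134784 + (-259)**2) = -3 + (-134784 + 67081) = -3 - 67703 = -67706)
K - j = -67706 - 1*(-241091) = -67706 + 241091 = 173385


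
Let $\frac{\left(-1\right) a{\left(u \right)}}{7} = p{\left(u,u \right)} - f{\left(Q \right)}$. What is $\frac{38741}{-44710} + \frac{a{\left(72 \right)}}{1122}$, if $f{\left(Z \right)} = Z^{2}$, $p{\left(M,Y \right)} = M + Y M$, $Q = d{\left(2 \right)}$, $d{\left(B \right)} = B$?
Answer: $- \frac{49623113}{1475430} \approx -33.633$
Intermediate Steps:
$Q = 2$
$p{\left(M,Y \right)} = M + M Y$
$a{\left(u \right)} = 28 - 7 u \left(1 + u\right)$ ($a{\left(u \right)} = - 7 \left(u \left(1 + u\right) - 2^{2}\right) = - 7 \left(u \left(1 + u\right) - 4\right) = - 7 \left(-4 + u \left(1 + u\right)\right) = 28 - 7 u \left(1 + u\right)$)
$\frac{38741}{-44710} + \frac{a{\left(72 \right)}}{1122} = \frac{38741}{-44710} + \frac{28 - 504 \left(1 + 72\right)}{1122} = 38741 \left(- \frac{1}{44710}\right) + \left(28 - 504 \cdot 73\right) \frac{1}{1122} = - \frac{38741}{44710} + \left(28 - 36792\right) \frac{1}{1122} = - \frac{38741}{44710} - \frac{18382}{561} = - \frac{49623113}{1475430}$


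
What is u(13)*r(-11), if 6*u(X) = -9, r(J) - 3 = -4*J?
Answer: -141/2 ≈ -70.500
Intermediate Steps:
r(J) = 3 - 4*J
u(X) = -3/2 (u(X) = (⅙)*(-9) = -3/2)
u(13)*r(-11) = -3*(3 - 4*(-11))/2 = -3*(3 + 44)/2 = -3/2*47 = -141/2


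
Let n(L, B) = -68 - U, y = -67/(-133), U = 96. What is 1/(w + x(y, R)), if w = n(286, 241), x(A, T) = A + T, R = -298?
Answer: -133/61379 ≈ -0.0021669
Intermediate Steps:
y = 67/133 (y = -67*(-1/133) = 67/133 ≈ 0.50376)
n(L, B) = -164 (n(L, B) = -68 - 1*96 = -68 - 96 = -164)
w = -164
1/(w + x(y, R)) = 1/(-164 + (67/133 - 298)) = 1/(-164 - 39567/133) = 1/(-61379/133) = -133/61379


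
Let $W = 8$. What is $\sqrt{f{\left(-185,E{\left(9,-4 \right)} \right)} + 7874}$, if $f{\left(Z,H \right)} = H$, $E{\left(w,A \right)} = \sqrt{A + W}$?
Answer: $2 \sqrt{1969} \approx 88.747$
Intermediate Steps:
$E{\left(w,A \right)} = \sqrt{8 + A}$ ($E{\left(w,A \right)} = \sqrt{A + 8} = \sqrt{8 + A}$)
$\sqrt{f{\left(-185,E{\left(9,-4 \right)} \right)} + 7874} = \sqrt{\sqrt{8 - 4} + 7874} = \sqrt{\sqrt{4} + 7874} = \sqrt{2 + 7874} = \sqrt{7876} = 2 \sqrt{1969}$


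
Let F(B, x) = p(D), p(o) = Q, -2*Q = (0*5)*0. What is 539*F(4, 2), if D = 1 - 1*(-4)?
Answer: 0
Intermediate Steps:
D = 5 (D = 1 + 4 = 5)
Q = 0 (Q = -0*5*0/2 = -0*0 = -½*0 = 0)
p(o) = 0
F(B, x) = 0
539*F(4, 2) = 539*0 = 0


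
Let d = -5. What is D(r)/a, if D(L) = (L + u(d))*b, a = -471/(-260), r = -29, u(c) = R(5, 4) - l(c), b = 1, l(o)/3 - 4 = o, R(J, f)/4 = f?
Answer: -2600/471 ≈ -5.5202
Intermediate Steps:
R(J, f) = 4*f
l(o) = 12 + 3*o
u(c) = 4 - 3*c (u(c) = 4*4 - (12 + 3*c) = 16 + (-12 - 3*c) = 4 - 3*c)
a = 471/260 (a = -471*(-1/260) = 471/260 ≈ 1.8115)
D(L) = 19 + L (D(L) = (L + (4 - 3*(-5)))*1 = (L + (4 + 15))*1 = (L + 19)*1 = (19 + L)*1 = 19 + L)
D(r)/a = (19 - 29)/(471/260) = -10*260/471 = -2600/471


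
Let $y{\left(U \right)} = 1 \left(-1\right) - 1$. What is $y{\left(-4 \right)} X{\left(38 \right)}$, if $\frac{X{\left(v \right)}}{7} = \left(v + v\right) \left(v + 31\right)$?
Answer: $-73416$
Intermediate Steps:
$X{\left(v \right)} = 14 v \left(31 + v\right)$ ($X{\left(v \right)} = 7 \left(v + v\right) \left(v + 31\right) = 7 \cdot 2 v \left(31 + v\right) = 14 v \left(31 + v\right)$)
$y{\left(U \right)} = -2$ ($y{\left(U \right)} = -1 - 1 = -2$)
$y{\left(-4 \right)} X{\left(38 \right)} = - 2 \cdot 14 \cdot 38 \left(31 + 38\right) = - 2 \cdot 14 \cdot 38 \cdot 69 = \left(-2\right) 36708 = -73416$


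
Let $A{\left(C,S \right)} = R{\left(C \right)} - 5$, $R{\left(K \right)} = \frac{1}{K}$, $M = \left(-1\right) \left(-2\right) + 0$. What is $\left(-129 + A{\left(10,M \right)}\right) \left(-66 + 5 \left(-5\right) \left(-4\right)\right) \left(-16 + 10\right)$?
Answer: $\frac{136578}{5} \approx 27316.0$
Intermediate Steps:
$M = 2$ ($M = 2 + 0 = 2$)
$A{\left(C,S \right)} = -5 + \frac{1}{C}$ ($A{\left(C,S \right)} = \frac{1}{C} - 5 = -5 + \frac{1}{C}$)
$\left(-129 + A{\left(10,M \right)}\right) \left(-66 + 5 \left(-5\right) \left(-4\right)\right) \left(-16 + 10\right) = \left(-129 - \left(5 - \frac{1}{10}\right)\right) \left(-66 + 5 \left(-5\right) \left(-4\right)\right) \left(-16 + 10\right) = \left(-129 + \left(-5 + \frac{1}{10}\right)\right) \left(-66 - -100\right) \left(-6\right) = \left(-129 - \frac{49}{10}\right) \left(-66 + 100\right) \left(-6\right) = - \frac{1339 \cdot 34 \left(-6\right)}{10} = \left(- \frac{1339}{10}\right) \left(-204\right) = \frac{136578}{5}$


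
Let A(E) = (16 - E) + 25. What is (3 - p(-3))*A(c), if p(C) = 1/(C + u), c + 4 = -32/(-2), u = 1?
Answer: 203/2 ≈ 101.50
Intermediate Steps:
c = 12 (c = -4 - 32/(-2) = -4 - 32*(-½) = -4 + 16 = 12)
p(C) = 1/(1 + C) (p(C) = 1/(C + 1) = 1/(1 + C))
A(E) = 41 - E
(3 - p(-3))*A(c) = (3 - 1/(1 - 3))*(41 - 1*12) = (3 - 1/(-2))*(41 - 12) = (3 - 1*(-½))*29 = (3 + ½)*29 = (7/2)*29 = 203/2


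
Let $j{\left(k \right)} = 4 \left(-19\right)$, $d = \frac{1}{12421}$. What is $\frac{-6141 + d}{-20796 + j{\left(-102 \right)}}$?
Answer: $\frac{9534670}{32406389} \approx 0.29422$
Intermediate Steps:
$d = \frac{1}{12421} \approx 8.0509 \cdot 10^{-5}$
$j{\left(k \right)} = -76$
$\frac{-6141 + d}{-20796 + j{\left(-102 \right)}} = \frac{-6141 + \frac{1}{12421}}{-20796 - 76} = - \frac{76277360}{12421 \left(-20872\right)} = \left(- \frac{76277360}{12421}\right) \left(- \frac{1}{20872}\right) = \frac{9534670}{32406389}$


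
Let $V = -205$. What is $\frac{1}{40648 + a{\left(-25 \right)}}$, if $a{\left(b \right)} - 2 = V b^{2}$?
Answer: $- \frac{1}{87475} \approx -1.1432 \cdot 10^{-5}$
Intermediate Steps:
$a{\left(b \right)} = 2 - 205 b^{2}$
$\frac{1}{40648 + a{\left(-25 \right)}} = \frac{1}{40648 + \left(2 - 205 \left(-25\right)^{2}\right)} = \frac{1}{40648 + \left(2 - 128125\right)} = \frac{1}{40648 - 128123} = \frac{1}{-87475} = - \frac{1}{87475}$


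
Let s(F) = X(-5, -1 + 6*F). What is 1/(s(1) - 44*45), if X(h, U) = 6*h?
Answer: -1/2010 ≈ -0.00049751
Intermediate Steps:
s(F) = -30 (s(F) = 6*(-5) = -30)
1/(s(1) - 44*45) = 1/(-30 - 44*45) = 1/(-30 - 1980) = 1/(-2010) = -1/2010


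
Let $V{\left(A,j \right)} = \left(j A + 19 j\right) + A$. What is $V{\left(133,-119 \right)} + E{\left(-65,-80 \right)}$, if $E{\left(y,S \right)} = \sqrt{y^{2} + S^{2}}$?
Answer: $-17955 + 25 \sqrt{17} \approx -17852.0$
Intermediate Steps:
$V{\left(A,j \right)} = A + 19 j + A j$ ($V{\left(A,j \right)} = \left(A j + 19 j\right) + A = \left(19 j + A j\right) + A = A + 19 j + A j$)
$E{\left(y,S \right)} = \sqrt{S^{2} + y^{2}}$
$V{\left(133,-119 \right)} + E{\left(-65,-80 \right)} = \left(133 + 19 \left(-119\right) + 133 \left(-119\right)\right) + \sqrt{\left(-80\right)^{2} + \left(-65\right)^{2}} = \left(133 - 2261 - 15827\right) + \sqrt{6400 + 4225} = -17955 + \sqrt{10625} = -17955 + 25 \sqrt{17}$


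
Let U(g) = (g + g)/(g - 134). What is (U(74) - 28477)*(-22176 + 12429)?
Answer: 1387946808/5 ≈ 2.7759e+8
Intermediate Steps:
U(g) = 2*g/(-134 + g) (U(g) = (2*g)/(-134 + g) = 2*g/(-134 + g))
(U(74) - 28477)*(-22176 + 12429) = (2*74/(-134 + 74) - 28477)*(-22176 + 12429) = (2*74/(-60) - 28477)*(-9747) = (2*74*(-1/60) - 28477)*(-9747) = (-37/15 - 28477)*(-9747) = -427192/15*(-9747) = 1387946808/5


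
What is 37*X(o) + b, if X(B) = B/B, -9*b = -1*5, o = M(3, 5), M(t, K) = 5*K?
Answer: 338/9 ≈ 37.556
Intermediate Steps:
o = 25 (o = 5*5 = 25)
b = 5/9 (b = -(-1)*5/9 = -⅑*(-5) = 5/9 ≈ 0.55556)
X(B) = 1
37*X(o) + b = 37*1 + 5/9 = 37 + 5/9 = 338/9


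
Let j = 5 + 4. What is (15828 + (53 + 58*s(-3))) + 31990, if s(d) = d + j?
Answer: 48219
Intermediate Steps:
j = 9
s(d) = 9 + d (s(d) = d + 9 = 9 + d)
(15828 + (53 + 58*s(-3))) + 31990 = (15828 + (53 + 58*(9 - 3))) + 31990 = (15828 + (53 + 58*6)) + 31990 = (15828 + (53 + 348)) + 31990 = (15828 + 401) + 31990 = 16229 + 31990 = 48219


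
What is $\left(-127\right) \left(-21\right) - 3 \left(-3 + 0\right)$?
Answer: $2676$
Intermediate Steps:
$\left(-127\right) \left(-21\right) - 3 \left(-3 + 0\right) = 2667 - -9 = 2667 + 9 = 2676$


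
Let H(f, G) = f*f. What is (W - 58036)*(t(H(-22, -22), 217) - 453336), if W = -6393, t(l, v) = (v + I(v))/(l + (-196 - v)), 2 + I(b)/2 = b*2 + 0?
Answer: 2073697297475/71 ≈ 2.9207e+10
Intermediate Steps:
I(b) = -4 + 4*b (I(b) = -4 + 2*(b*2 + 0) = -4 + 2*(2*b + 0) = -4 + 2*(2*b) = -4 + 4*b)
H(f, G) = f**2
t(l, v) = (-4 + 5*v)/(-196 + l - v) (t(l, v) = (v + (-4 + 4*v))/(l + (-196 - v)) = (-4 + 5*v)/(-196 + l - v))
(W - 58036)*(t(H(-22, -22), 217) - 453336) = (-6393 - 58036)*((4 - 5*217)/(196 + 217 - 1*(-22)**2) - 453336) = -64429*((4 - 1085)/(196 + 217 - 1*484) - 453336) = -64429*(-1081/(196 + 217 - 484) - 453336) = -64429*(-1081/(-71) - 453336) = -64429*(-1/71*(-1081) - 453336) = -64429*(1081/71 - 453336) = -64429*(-32185775/71) = 2073697297475/71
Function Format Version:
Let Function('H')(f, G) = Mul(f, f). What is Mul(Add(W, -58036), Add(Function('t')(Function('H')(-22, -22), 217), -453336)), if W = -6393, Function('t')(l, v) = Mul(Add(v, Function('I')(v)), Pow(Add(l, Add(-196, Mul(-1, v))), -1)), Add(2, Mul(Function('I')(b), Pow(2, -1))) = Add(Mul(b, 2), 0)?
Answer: Rational(2073697297475, 71) ≈ 2.9207e+10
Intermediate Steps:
Function('I')(b) = Add(-4, Mul(4, b)) (Function('I')(b) = Add(-4, Mul(2, Add(Mul(b, 2), 0))) = Add(-4, Mul(2, Add(Mul(2, b), 0))) = Add(-4, Mul(2, Mul(2, b))) = Add(-4, Mul(4, b)))
Function('H')(f, G) = Pow(f, 2)
Function('t')(l, v) = Mul(Pow(Add(-196, l, Mul(-1, v)), -1), Add(-4, Mul(5, v))) (Function('t')(l, v) = Mul(Add(v, Add(-4, Mul(4, v))), Pow(Add(l, Add(-196, Mul(-1, v))), -1)) = Mul(Add(-4, Mul(5, v)), Pow(Add(-196, l, Mul(-1, v)), -1)) = Mul(Pow(Add(-196, l, Mul(-1, v)), -1), Add(-4, Mul(5, v))))
Mul(Add(W, -58036), Add(Function('t')(Function('H')(-22, -22), 217), -453336)) = Mul(Add(-6393, -58036), Add(Mul(Pow(Add(196, 217, Mul(-1, Pow(-22, 2))), -1), Add(4, Mul(-5, 217))), -453336)) = Mul(-64429, Add(Mul(Pow(Add(196, 217, Mul(-1, 484)), -1), Add(4, -1085)), -453336)) = Mul(-64429, Add(Mul(Pow(Add(196, 217, -484), -1), -1081), -453336)) = Mul(-64429, Add(Mul(Pow(-71, -1), -1081), -453336)) = Mul(-64429, Add(Mul(Rational(-1, 71), -1081), -453336)) = Mul(-64429, Add(Rational(1081, 71), -453336)) = Mul(-64429, Rational(-32185775, 71)) = Rational(2073697297475, 71)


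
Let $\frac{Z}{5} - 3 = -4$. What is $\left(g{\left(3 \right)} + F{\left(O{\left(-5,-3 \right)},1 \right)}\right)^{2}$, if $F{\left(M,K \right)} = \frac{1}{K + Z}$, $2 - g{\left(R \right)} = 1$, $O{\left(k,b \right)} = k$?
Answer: $\frac{9}{16} \approx 0.5625$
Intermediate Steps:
$Z = -5$ ($Z = 15 + 5 \left(-4\right) = 15 - 20 = -5$)
$g{\left(R \right)} = 1$ ($g{\left(R \right)} = 2 - 1 = 1$)
$F{\left(M,K \right)} = \frac{1}{-5 + K}$ ($F{\left(M,K \right)} = \frac{1}{K - 5} = \frac{1}{-5 + K}$)
$\left(g{\left(3 \right)} + F{\left(O{\left(-5,-3 \right)},1 \right)}\right)^{2} = \left(1 + \frac{1}{-5 + 1}\right)^{2} = \left(1 + \frac{1}{-4}\right)^{2} = \left(1 - \frac{1}{4}\right)^{2} = \left(\frac{3}{4}\right)^{2} = \frac{9}{16}$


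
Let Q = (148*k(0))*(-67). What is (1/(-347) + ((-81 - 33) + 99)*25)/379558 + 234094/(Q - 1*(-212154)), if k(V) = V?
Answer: 7701031038860/6985521883101 ≈ 1.1024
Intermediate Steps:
Q = 0 (Q = (148*0)*(-67) = 0*(-67) = 0)
(1/(-347) + ((-81 - 33) + 99)*25)/379558 + 234094/(Q - 1*(-212154)) = (1/(-347) + ((-81 - 33) + 99)*25)/379558 + 234094/(0 - 1*(-212154)) = (-1/347 + (-114 + 99)*25)*(1/379558) + 234094/(0 + 212154) = (-1/347 - 15*25)*(1/379558) + 234094/212154 = (-1/347 - 375)*(1/379558) + 234094*(1/212154) = -130126/347*1/379558 + 117047/106077 = -65063/65853313 + 117047/106077 = 7701031038860/6985521883101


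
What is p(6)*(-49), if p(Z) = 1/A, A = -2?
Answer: 49/2 ≈ 24.500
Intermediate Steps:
p(Z) = -½ (p(Z) = 1/(-2) = -½)
p(6)*(-49) = -½*(-49) = 49/2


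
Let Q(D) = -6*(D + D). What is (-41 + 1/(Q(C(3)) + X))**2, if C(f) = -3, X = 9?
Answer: 3400336/2025 ≈ 1679.2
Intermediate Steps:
Q(D) = -12*D
(-41 + 1/(Q(C(3)) + X))**2 = (-41 + 1/(-12*(-3) + 9))**2 = (-41 + 1/(36 + 9))**2 = (-41 + 1/45)**2 = (-1844/45)**2 = 3400336/2025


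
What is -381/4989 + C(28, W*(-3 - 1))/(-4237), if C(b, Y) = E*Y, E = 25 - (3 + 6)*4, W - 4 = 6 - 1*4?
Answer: -977131/7046131 ≈ -0.13868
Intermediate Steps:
W = 6 (W = 4 + (6 - 1*4) = 4 + (6 - 4) = 4 + 2 = 6)
E = -11 (E = 25 - 9*4 = 25 - 1*36 = 25 - 36 = -11)
C(b, Y) = -11*Y
-381/4989 + C(28, W*(-3 - 1))/(-4237) = -381/4989 - 66*(-3 - 1)/(-4237) = -381*1/4989 - 66*(-4)*(-1/4237) = -127/1663 - 11*(-24)*(-1/4237) = -127/1663 + 264*(-1/4237) = -127/1663 - 264/4237 = -977131/7046131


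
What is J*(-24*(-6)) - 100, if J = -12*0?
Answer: -100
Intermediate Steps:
J = 0
J*(-24*(-6)) - 100 = 0*(-24*(-6)) - 100 = 0*144 - 100 = 0 - 100 = -100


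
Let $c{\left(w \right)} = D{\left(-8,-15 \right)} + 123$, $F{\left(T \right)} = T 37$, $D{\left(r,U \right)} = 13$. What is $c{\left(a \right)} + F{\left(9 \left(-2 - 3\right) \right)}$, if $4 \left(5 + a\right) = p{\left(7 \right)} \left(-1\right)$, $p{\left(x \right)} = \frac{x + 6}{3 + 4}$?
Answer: $-1529$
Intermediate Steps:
$p{\left(x \right)} = \frac{6}{7} + \frac{x}{7}$ ($p{\left(x \right)} = \frac{6 + x}{7} = \left(6 + x\right) \frac{1}{7} = \frac{6}{7} + \frac{x}{7}$)
$F{\left(T \right)} = 37 T$
$a = - \frac{153}{28}$ ($a = -5 + \frac{\left(\frac{6}{7} + \frac{1}{7} \cdot 7\right) \left(-1\right)}{4} = -5 + \frac{\left(\frac{6}{7} + 1\right) \left(-1\right)}{4} = -5 + \frac{\frac{13}{7} \left(-1\right)}{4} = -5 + \frac{1}{4} \left(- \frac{13}{7}\right) = -5 - \frac{13}{28} = - \frac{153}{28} \approx -5.4643$)
$c{\left(w \right)} = 136$ ($c{\left(w \right)} = 13 + 123 = 136$)
$c{\left(a \right)} + F{\left(9 \left(-2 - 3\right) \right)} = 136 + 37 \cdot 9 \left(-2 - 3\right) = 136 + 37 \cdot 9 \left(-5\right) = 136 + 37 \left(-45\right) = 136 - 1665 = -1529$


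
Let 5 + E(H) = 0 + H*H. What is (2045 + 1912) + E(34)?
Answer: 5108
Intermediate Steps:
E(H) = -5 + H**2 (E(H) = -5 + (0 + H*H) = -5 + (0 + H**2) = -5 + H**2)
(2045 + 1912) + E(34) = (2045 + 1912) + (-5 + 34**2) = 3957 + (-5 + 1156) = 3957 + 1151 = 5108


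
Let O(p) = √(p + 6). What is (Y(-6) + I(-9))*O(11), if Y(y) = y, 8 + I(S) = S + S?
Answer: -32*√17 ≈ -131.94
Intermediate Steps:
O(p) = √(6 + p)
I(S) = -8 + 2*S (I(S) = -8 + (S + S) = -8 + 2*S)
(Y(-6) + I(-9))*O(11) = (-6 + (-8 + 2*(-9)))*√(6 + 11) = (-6 + (-8 - 18))*√17 = (-6 - 26)*√17 = -32*√17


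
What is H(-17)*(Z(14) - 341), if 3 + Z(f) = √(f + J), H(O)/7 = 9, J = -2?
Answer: -21672 + 126*√3 ≈ -21454.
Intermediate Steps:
H(O) = 63 (H(O) = 7*9 = 63)
Z(f) = -3 + √(-2 + f) (Z(f) = -3 + √(f - 2) = -3 + √(-2 + f))
H(-17)*(Z(14) - 341) = 63*((-3 + √(-2 + 14)) - 341) = 63*((-3 + √12) - 341) = 63*((-3 + 2*√3) - 341) = 63*(-344 + 2*√3) = -21672 + 126*√3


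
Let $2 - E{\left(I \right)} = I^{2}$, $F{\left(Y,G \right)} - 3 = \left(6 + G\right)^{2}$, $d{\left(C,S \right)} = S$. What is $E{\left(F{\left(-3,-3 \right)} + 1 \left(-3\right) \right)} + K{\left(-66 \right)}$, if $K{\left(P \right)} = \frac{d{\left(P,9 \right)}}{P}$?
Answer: $- \frac{1741}{22} \approx -79.136$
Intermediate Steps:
$F{\left(Y,G \right)} = 3 + \left(6 + G\right)^{2}$
$E{\left(I \right)} = 2 - I^{2}$
$K{\left(P \right)} = \frac{9}{P}$
$E{\left(F{\left(-3,-3 \right)} + 1 \left(-3\right) \right)} + K{\left(-66 \right)} = \left(2 - \left(\left(3 + \left(6 - 3\right)^{2}\right) + 1 \left(-3\right)\right)^{2}\right) + \frac{9}{-66} = \left(2 - \left(\left(3 + 3^{2}\right) - 3\right)^{2}\right) + 9 \left(- \frac{1}{66}\right) = \left(2 - \left(\left(3 + 9\right) - 3\right)^{2}\right) - \frac{3}{22} = \left(2 - \left(12 - 3\right)^{2}\right) - \frac{3}{22} = \left(2 - 9^{2}\right) - \frac{3}{22} = \left(2 - 81\right) - \frac{3}{22} = -79 - \frac{3}{22} = - \frac{1741}{22}$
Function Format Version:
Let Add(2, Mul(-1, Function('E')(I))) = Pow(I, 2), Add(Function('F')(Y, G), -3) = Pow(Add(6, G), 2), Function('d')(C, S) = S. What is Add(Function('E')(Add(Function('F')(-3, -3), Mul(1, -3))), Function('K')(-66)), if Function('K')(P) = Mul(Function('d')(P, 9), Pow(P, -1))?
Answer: Rational(-1741, 22) ≈ -79.136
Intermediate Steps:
Function('F')(Y, G) = Add(3, Pow(Add(6, G), 2))
Function('E')(I) = Add(2, Mul(-1, Pow(I, 2)))
Function('K')(P) = Mul(9, Pow(P, -1))
Add(Function('E')(Add(Function('F')(-3, -3), Mul(1, -3))), Function('K')(-66)) = Add(Add(2, Mul(-1, Pow(Add(Add(3, Pow(Add(6, -3), 2)), Mul(1, -3)), 2))), Mul(9, Pow(-66, -1))) = Add(Add(2, Mul(-1, Pow(Add(Add(3, Pow(3, 2)), -3), 2))), Mul(9, Rational(-1, 66))) = Add(Add(2, Mul(-1, Pow(Add(Add(3, 9), -3), 2))), Rational(-3, 22)) = Add(Add(2, Mul(-1, Pow(Add(12, -3), 2))), Rational(-3, 22)) = Add(Add(2, Mul(-1, Pow(9, 2))), Rational(-3, 22)) = Add(Add(2, Mul(-1, 81)), Rational(-3, 22)) = Add(Add(2, -81), Rational(-3, 22)) = Add(-79, Rational(-3, 22)) = Rational(-1741, 22)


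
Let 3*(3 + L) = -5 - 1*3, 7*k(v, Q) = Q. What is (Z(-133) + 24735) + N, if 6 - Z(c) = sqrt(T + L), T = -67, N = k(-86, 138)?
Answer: 173325/7 - I*sqrt(654)/3 ≈ 24761.0 - 8.5245*I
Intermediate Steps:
k(v, Q) = Q/7
N = 138/7 (N = (1/7)*138 = 138/7 ≈ 19.714)
L = -17/3 (L = -3 + (-5 - 1*3)/3 = -3 + (-5 - 3)/3 = -3 + (1/3)*(-8) = -3 - 8/3 = -17/3 ≈ -5.6667)
Z(c) = 6 - I*sqrt(654)/3 (Z(c) = 6 - sqrt(-67 - 17/3) = 6 - sqrt(-218/3) = 6 - I*sqrt(654)/3)
(Z(-133) + 24735) + N = ((6 - I*sqrt(654)/3) + 24735) + 138/7 = (24741 - I*sqrt(654)/3) + 138/7 = 173325/7 - I*sqrt(654)/3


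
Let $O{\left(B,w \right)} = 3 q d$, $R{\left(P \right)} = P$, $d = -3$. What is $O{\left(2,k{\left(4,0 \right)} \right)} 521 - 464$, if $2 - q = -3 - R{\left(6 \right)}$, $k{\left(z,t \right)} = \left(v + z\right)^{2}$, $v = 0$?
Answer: $-52043$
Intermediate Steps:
$k{\left(z,t \right)} = z^{2}$ ($k{\left(z,t \right)} = \left(0 + z\right)^{2} = z^{2}$)
$q = 11$ ($q = 2 - \left(-3 - 6\right) = 2 - -9 = 2 + 9 = 11$)
$O{\left(B,w \right)} = -99$ ($O{\left(B,w \right)} = 3 \cdot 11 \left(-3\right) = 33 \left(-3\right) = -99$)
$O{\left(2,k{\left(4,0 \right)} \right)} 521 - 464 = \left(-99\right) 521 - 464 = -51579 - 464 = -52043$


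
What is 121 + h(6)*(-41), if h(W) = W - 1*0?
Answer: -125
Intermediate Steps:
h(W) = W (h(W) = W + 0 = W)
121 + h(6)*(-41) = 121 + 6*(-41) = 121 - 246 = -125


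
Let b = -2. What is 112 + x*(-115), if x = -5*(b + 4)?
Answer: 1262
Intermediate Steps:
x = -10 (x = -5*(-2 + 4) = -5*2 = -10)
112 + x*(-115) = 112 - 10*(-115) = 112 + 1150 = 1262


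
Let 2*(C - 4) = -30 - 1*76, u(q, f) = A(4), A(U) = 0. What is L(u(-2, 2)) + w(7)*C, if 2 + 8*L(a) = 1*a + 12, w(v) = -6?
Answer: 1181/4 ≈ 295.25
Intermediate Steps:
u(q, f) = 0
L(a) = 5/4 + a/8 (L(a) = -¼ + (1*a + 12)/8 = -¼ + (a + 12)/8 = -¼ + (12 + a)/8 = -¼ + (3/2 + a/8) = 5/4 + a/8)
C = -49 (C = 4 + (-30 - 1*76)/2 = 4 + (-30 - 76)/2 = 4 + (½)*(-106) = 4 - 53 = -49)
L(u(-2, 2)) + w(7)*C = (5/4 + (⅛)*0) - 6*(-49) = (5/4 + 0) + 294 = 5/4 + 294 = 1181/4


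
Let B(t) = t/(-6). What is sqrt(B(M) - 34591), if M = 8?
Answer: I*sqrt(311331)/3 ≈ 185.99*I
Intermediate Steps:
B(t) = -t/6 (B(t) = t*(-1/6) = -t/6)
sqrt(B(M) - 34591) = sqrt(-1/6*8 - 34591) = sqrt(-4/3 - 34591) = sqrt(-103777/3) = I*sqrt(311331)/3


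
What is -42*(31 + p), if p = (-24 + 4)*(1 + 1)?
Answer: 378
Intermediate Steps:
p = -40 (p = -20*2 = -40)
-42*(31 + p) = -42*(31 - 40) = -42*(-9) = 378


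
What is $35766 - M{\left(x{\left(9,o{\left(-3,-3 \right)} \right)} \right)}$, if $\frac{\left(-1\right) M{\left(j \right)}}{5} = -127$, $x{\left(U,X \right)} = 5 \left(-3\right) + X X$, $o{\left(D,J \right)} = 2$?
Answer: $35131$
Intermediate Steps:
$x{\left(U,X \right)} = -15 + X^{2}$
$M{\left(j \right)} = 635$ ($M{\left(j \right)} = \left(-5\right) \left(-127\right) = 635$)
$35766 - M{\left(x{\left(9,o{\left(-3,-3 \right)} \right)} \right)} = 35766 - 635 = 35131$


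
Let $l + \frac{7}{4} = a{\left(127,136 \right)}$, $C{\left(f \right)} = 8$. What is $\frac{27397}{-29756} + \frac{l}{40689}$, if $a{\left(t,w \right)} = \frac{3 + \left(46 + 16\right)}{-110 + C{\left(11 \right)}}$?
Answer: $- \frac{14214051494}{15436959021} \approx -0.92078$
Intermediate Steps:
$a{\left(t,w \right)} = - \frac{65}{102}$ ($a{\left(t,w \right)} = \frac{3 + \left(46 + 16\right)}{-110 + 8} = \frac{3 + 62}{-102} = 65 \left(- \frac{1}{102}\right) = - \frac{65}{102}$)
$l = - \frac{487}{204}$ ($l = - \frac{7}{4} - \frac{65}{102} = - \frac{487}{204} \approx -2.3873$)
$\frac{27397}{-29756} + \frac{l}{40689} = \frac{27397}{-29756} - \frac{487}{204 \cdot 40689} = 27397 \left(- \frac{1}{29756}\right) - \frac{487}{8300556} = - \frac{27397}{29756} - \frac{487}{8300556} = - \frac{14214051494}{15436959021}$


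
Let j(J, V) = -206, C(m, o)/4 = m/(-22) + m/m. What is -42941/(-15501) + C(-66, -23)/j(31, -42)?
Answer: 4298915/1596603 ≈ 2.6925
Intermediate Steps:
C(m, o) = 4 - 2*m/11 (C(m, o) = 4*(m/(-22) + m/m) = 4*(m*(-1/22) + 1) = 4*(-m/22 + 1) = 4*(1 - m/22) = 4 - 2*m/11)
-42941/(-15501) + C(-66, -23)/j(31, -42) = -42941/(-15501) + (4 - 2/11*(-66))/(-206) = -42941*(-1/15501) + (4 + 12)*(-1/206) = 42941/15501 + 16*(-1/206) = 42941/15501 - 8/103 = 4298915/1596603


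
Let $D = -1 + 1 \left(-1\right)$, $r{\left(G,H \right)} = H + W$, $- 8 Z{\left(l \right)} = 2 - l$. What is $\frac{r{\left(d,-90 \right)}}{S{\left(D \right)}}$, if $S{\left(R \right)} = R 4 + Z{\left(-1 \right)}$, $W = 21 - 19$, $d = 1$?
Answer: $\frac{704}{67} \approx 10.507$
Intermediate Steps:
$W = 2$
$Z{\left(l \right)} = - \frac{1}{4} + \frac{l}{8}$ ($Z{\left(l \right)} = - \frac{2 - l}{8} = - \frac{1}{4} + \frac{l}{8}$)
$r{\left(G,H \right)} = 2 + H$ ($r{\left(G,H \right)} = H + 2 = 2 + H$)
$D = -2$ ($D = -1 - 1 = -2$)
$S{\left(R \right)} = - \frac{3}{8} + 4 R$ ($S{\left(R \right)} = R 4 + \left(- \frac{1}{4} + \frac{1}{8} \left(-1\right)\right) = 4 R - \frac{3}{8} = - \frac{3}{8} + 4 R$)
$\frac{r{\left(d,-90 \right)}}{S{\left(D \right)}} = \frac{2 - 90}{- \frac{3}{8} + 4 \left(-2\right)} = - \frac{88}{- \frac{3}{8} - 8} = - \frac{88}{- \frac{67}{8}} = \left(-88\right) \left(- \frac{8}{67}\right) = \frac{704}{67}$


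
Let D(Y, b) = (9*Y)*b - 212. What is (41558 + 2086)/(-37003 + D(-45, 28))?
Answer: -14548/16185 ≈ -0.89886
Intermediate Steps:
D(Y, b) = -212 + 9*Y*b (D(Y, b) = 9*Y*b - 212 = -212 + 9*Y*b)
(41558 + 2086)/(-37003 + D(-45, 28)) = (41558 + 2086)/(-37003 + (-212 + 9*(-45)*28)) = 43644/(-37003 + (-212 - 11340)) = 43644/(-37003 - 11552) = 43644/(-48555) = 43644*(-1/48555) = -14548/16185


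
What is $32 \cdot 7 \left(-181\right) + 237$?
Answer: $-40307$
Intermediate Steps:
$32 \cdot 7 \left(-181\right) + 237 = 224 \left(-181\right) + 237 = -40544 + 237 = -40307$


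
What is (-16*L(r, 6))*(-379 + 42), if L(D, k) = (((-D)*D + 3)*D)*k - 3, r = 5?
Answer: -3574896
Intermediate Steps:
L(D, k) = -3 + D*k*(3 - D**2) (L(D, k) = ((-D**2 + 3)*D)*k - 3 = ((3 - D**2)*D)*k - 3 = (D*(3 - D**2))*k - 3 = D*k*(3 - D**2) - 3 = -3 + D*k*(3 - D**2))
(-16*L(r, 6))*(-379 + 42) = (-16*(-3 - 1*6*5**3 + 3*5*6))*(-379 + 42) = -16*(-3 - 1*6*125 + 90)*(-337) = -16*(-3 - 750 + 90)*(-337) = -16*(-663)*(-337) = 10608*(-337) = -3574896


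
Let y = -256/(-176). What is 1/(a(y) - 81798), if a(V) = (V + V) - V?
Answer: -11/899762 ≈ -1.2225e-5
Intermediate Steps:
y = 16/11 (y = -256*(-1/176) = 16/11 ≈ 1.4545)
a(V) = V (a(V) = 2*V - V = V)
1/(a(y) - 81798) = 1/(16/11 - 81798) = 1/(-899762/11) = -11/899762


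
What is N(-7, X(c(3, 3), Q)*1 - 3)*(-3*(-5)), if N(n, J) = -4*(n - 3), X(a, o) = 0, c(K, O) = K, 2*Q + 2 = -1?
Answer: 600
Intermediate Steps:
Q = -3/2 (Q = -1 + (½)*(-1) = -1 - ½ = -3/2 ≈ -1.5000)
N(n, J) = 12 - 4*n (N(n, J) = -4*(-3 + n) = 12 - 4*n)
N(-7, X(c(3, 3), Q)*1 - 3)*(-3*(-5)) = (12 - 4*(-7))*(-3*(-5)) = (12 + 28)*15 = 40*15 = 600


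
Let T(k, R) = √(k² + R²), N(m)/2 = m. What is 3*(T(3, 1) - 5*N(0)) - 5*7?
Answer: -35 + 3*√10 ≈ -25.513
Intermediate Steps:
N(m) = 2*m
T(k, R) = √(R² + k²)
3*(T(3, 1) - 5*N(0)) - 5*7 = 3*(√(1² + 3²) - 10*0) - 5*7 = 3*(√(1 + 9) - 5*0) - 35 = 3*(√10 + 0) - 35 = 3*√10 - 35 = -35 + 3*√10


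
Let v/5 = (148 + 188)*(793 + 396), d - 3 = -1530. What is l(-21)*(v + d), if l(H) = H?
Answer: -41915853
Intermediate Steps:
d = -1527 (d = 3 - 1530 = -1527)
v = 1997520 (v = 5*((148 + 188)*(793 + 396)) = 5*(336*1189) = 5*399504 = 1997520)
l(-21)*(v + d) = -21*(1997520 - 1527) = -21*1995993 = -41915853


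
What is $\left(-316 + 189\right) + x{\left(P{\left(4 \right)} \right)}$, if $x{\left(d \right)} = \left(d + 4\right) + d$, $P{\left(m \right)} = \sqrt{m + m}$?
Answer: $-123 + 4 \sqrt{2} \approx -117.34$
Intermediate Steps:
$P{\left(m \right)} = \sqrt{2} \sqrt{m}$ ($P{\left(m \right)} = \sqrt{2 m} = \sqrt{2} \sqrt{m}$)
$x{\left(d \right)} = 4 + 2 d$ ($x{\left(d \right)} = \left(4 + d\right) + d = 4 + 2 d$)
$\left(-316 + 189\right) + x{\left(P{\left(4 \right)} \right)} = \left(-316 + 189\right) + \left(4 + 2 \sqrt{2} \sqrt{4}\right) = -127 + \left(4 + 2 \sqrt{2} \cdot 2\right) = -127 + \left(4 + 2 \cdot 2 \sqrt{2}\right) = -127 + \left(4 + 4 \sqrt{2}\right) = -123 + 4 \sqrt{2}$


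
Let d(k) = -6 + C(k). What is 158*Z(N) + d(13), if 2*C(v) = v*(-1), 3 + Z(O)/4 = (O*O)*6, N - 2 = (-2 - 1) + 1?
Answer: -3817/2 ≈ -1908.5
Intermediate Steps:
N = 0 (N = 2 + ((-2 - 1) + 1) = 2 + (-3 + 1) = 2 - 2 = 0)
Z(O) = -12 + 24*O² (Z(O) = -12 + 4*((O*O)*6) = -12 + 4*(O²*6) = -12 + 4*(6*O²) = -12 + 24*O²)
C(v) = -v/2 (C(v) = (v*(-1))/2 = (-v)/2 = -v/2)
d(k) = -6 - k/2
158*Z(N) + d(13) = 158*(-12 + 24*0²) + (-6 - ½*13) = 158*(-12 + 24*0) + (-6 - 13/2) = 158*(-12 + 0) - 25/2 = 158*(-12) - 25/2 = -1896 - 25/2 = -3817/2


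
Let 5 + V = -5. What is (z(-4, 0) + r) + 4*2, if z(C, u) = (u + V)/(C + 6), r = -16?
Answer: -13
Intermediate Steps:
V = -10 (V = -5 - 5 = -10)
z(C, u) = (-10 + u)/(6 + C) (z(C, u) = (u - 10)/(C + 6) = (-10 + u)/(6 + C))
(z(-4, 0) + r) + 4*2 = ((-10 + 0)/(6 - 4) - 16) + 4*2 = (-10/2 - 16) + 8 = ((½)*(-10) - 16) + 8 = (-5 - 16) + 8 = -21 + 8 = -13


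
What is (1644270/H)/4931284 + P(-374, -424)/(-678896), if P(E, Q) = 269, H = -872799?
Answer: -96574799953277/243498482338799728 ≈ -0.00039661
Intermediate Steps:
(1644270/H)/4931284 + P(-374, -424)/(-678896) = (1644270/(-872799))/4931284 + 269/(-678896) = (1644270*(-1/872799))*(1/4931284) + 269*(-1/678896) = -548090/290933*1/4931284 - 269/678896 = -274045/717336623986 - 269/678896 = -96574799953277/243498482338799728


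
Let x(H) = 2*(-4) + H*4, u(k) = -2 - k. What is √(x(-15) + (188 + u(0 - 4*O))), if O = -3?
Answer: √106 ≈ 10.296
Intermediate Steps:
x(H) = -8 + 4*H
√(x(-15) + (188 + u(0 - 4*O))) = √((-8 + 4*(-15)) + (188 + (-2 - (0 - 4*(-3))))) = √((-8 - 60) + (188 + (-2 - (0 + 12)))) = √(-68 + (188 + (-2 - 1*12))) = √(-68 + (188 + (-2 - 12))) = √(-68 + (188 - 14)) = √(-68 + 174) = √106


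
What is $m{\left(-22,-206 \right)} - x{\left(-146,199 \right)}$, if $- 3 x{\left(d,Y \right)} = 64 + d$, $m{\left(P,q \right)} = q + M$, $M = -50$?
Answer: $- \frac{850}{3} \approx -283.33$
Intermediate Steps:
$m{\left(P,q \right)} = -50 + q$ ($m{\left(P,q \right)} = q - 50 = -50 + q$)
$x{\left(d,Y \right)} = - \frac{64}{3} - \frac{d}{3}$ ($x{\left(d,Y \right)} = - \frac{64 + d}{3} = - \frac{64}{3} - \frac{d}{3}$)
$m{\left(-22,-206 \right)} - x{\left(-146,199 \right)} = \left(-50 - 206\right) - \left(- \frac{64}{3} - - \frac{146}{3}\right) = -256 - \left(- \frac{64}{3} + \frac{146}{3}\right) = -256 - \frac{82}{3} = - \frac{850}{3}$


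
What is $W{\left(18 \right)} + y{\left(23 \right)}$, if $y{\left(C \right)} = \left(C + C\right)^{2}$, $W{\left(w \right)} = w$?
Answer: $2134$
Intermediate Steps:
$y{\left(C \right)} = 4 C^{2}$ ($y{\left(C \right)} = \left(2 C\right)^{2} = 4 C^{2}$)
$W{\left(18 \right)} + y{\left(23 \right)} = 18 + 4 \cdot 23^{2} = 18 + 4 \cdot 529 = 18 + 2116 = 2134$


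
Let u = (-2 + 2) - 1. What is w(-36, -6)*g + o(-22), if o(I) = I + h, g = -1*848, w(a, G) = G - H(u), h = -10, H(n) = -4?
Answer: 1664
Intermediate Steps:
u = -1 (u = 0 - 1 = -1)
w(a, G) = 4 + G (w(a, G) = G - 1*(-4) = G + 4 = 4 + G)
g = -848
o(I) = -10 + I (o(I) = I - 10 = -10 + I)
w(-36, -6)*g + o(-22) = (4 - 6)*(-848) + (-10 - 22) = -2*(-848) - 32 = 1696 - 32 = 1664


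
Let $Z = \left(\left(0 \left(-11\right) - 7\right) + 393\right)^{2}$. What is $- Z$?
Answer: $-148996$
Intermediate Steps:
$Z = 148996$ ($Z = \left(\left(0 - 7\right) + 393\right)^{2} = \left(-7 + 393\right)^{2} = 386^{2} = 148996$)
$- Z = \left(-1\right) 148996 = -148996$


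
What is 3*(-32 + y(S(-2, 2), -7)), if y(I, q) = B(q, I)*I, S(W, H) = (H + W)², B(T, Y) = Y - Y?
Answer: -96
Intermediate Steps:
B(T, Y) = 0
y(I, q) = 0 (y(I, q) = 0*I = 0)
3*(-32 + y(S(-2, 2), -7)) = 3*(-32 + 0) = 3*(-32) = -96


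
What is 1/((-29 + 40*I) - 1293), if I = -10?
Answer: -1/1722 ≈ -0.00058072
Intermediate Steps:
1/((-29 + 40*I) - 1293) = 1/((-29 + 40*(-10)) - 1293) = 1/((-29 - 400) - 1293) = 1/(-429 - 1293) = 1/(-1722) = -1/1722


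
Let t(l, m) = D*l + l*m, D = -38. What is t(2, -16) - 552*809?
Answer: -446676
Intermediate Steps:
t(l, m) = -38*l + l*m
t(2, -16) - 552*809 = 2*(-38 - 16) - 552*809 = 2*(-54) - 446568 = -108 - 446568 = -446676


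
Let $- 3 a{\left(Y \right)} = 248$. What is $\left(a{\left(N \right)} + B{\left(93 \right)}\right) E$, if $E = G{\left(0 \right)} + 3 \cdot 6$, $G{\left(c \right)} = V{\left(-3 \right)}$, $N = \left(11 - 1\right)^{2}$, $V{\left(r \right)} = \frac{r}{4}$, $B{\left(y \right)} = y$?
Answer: $\frac{713}{4} \approx 178.25$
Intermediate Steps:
$V{\left(r \right)} = \frac{r}{4}$ ($V{\left(r \right)} = r \frac{1}{4} = \frac{r}{4}$)
$N = 100$ ($N = 10^{2} = 100$)
$a{\left(Y \right)} = - \frac{248}{3}$ ($a{\left(Y \right)} = \left(- \frac{1}{3}\right) 248 = - \frac{248}{3}$)
$G{\left(c \right)} = - \frac{3}{4}$ ($G{\left(c \right)} = \frac{1}{4} \left(-3\right) = - \frac{3}{4}$)
$E = \frac{69}{4}$ ($E = - \frac{3}{4} + 3 \cdot 6 = - \frac{3}{4} + 18 = \frac{69}{4} \approx 17.25$)
$\left(a{\left(N \right)} + B{\left(93 \right)}\right) E = \left(- \frac{248}{3} + 93\right) \frac{69}{4} = \frac{31}{3} \cdot \frac{69}{4} = \frac{713}{4}$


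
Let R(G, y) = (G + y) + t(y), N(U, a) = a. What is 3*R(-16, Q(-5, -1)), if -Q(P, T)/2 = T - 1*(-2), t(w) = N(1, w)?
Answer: -60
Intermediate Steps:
t(w) = w
Q(P, T) = -4 - 2*T (Q(P, T) = -2*(T - 1*(-2)) = -2*(T + 2) = -2*(2 + T) = -4 - 2*T)
R(G, y) = G + 2*y (R(G, y) = (G + y) + y = G + 2*y)
3*R(-16, Q(-5, -1)) = 3*(-16 + 2*(-4 - 2*(-1))) = 3*(-16 + 2*(-4 + 2)) = 3*(-16 + 2*(-2)) = 3*(-16 - 4) = 3*(-20) = -60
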